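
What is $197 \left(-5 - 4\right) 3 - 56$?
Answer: $-5375$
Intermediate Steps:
$197 \left(-5 - 4\right) 3 - 56 = 197 \left(\left(-9\right) 3\right) - 56 = 197 \left(-27\right) - 56 = -5319 - 56 = -5375$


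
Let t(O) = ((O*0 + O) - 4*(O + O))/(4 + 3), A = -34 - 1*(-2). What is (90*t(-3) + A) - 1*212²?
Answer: -44706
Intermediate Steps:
A = -32 (A = -34 + 2 = -32)
t(O) = -O (t(O) = ((0 + O) - 8*O)/7 = (O - 8*O)*(⅐) = -7*O*(⅐) = -O)
(90*t(-3) + A) - 1*212² = (90*(-1*(-3)) - 32) - 1*212² = (90*3 - 32) - 1*44944 = (270 - 32) - 44944 = 238 - 44944 = -44706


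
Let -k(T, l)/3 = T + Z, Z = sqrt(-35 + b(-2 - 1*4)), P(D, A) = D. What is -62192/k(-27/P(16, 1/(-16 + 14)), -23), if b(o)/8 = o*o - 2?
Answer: 229632/1537 + 1224704*sqrt(237)/13833 ≈ 1512.4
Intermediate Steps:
b(o) = -16 + 8*o**2 (b(o) = 8*(o*o - 2) = 8*(o**2 - 2) = 8*(-2 + o**2) = -16 + 8*o**2)
Z = sqrt(237) (Z = sqrt(-35 + (-16 + 8*(-2 - 1*4)**2)) = sqrt(-35 + (-16 + 8*(-2 - 4)**2)) = sqrt(-35 + (-16 + 8*(-6)**2)) = sqrt(-35 + (-16 + 8*36)) = sqrt(-35 + (-16 + 288)) = sqrt(-35 + 272) = sqrt(237) ≈ 15.395)
k(T, l) = -3*T - 3*sqrt(237) (k(T, l) = -3*(T + sqrt(237)) = -3*T - 3*sqrt(237))
-62192/k(-27/P(16, 1/(-16 + 14)), -23) = -62192/(-(-81)/16 - 3*sqrt(237)) = -62192/(-3*(-27/16) - 3*sqrt(237)) = -62192/(81/16 - 3*sqrt(237))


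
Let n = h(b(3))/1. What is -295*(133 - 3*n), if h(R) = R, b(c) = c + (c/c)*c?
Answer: -33925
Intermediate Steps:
b(c) = 2*c (b(c) = c + 1*c = c + c = 2*c)
n = 6 (n = (2*3)/1 = 6*1 = 6)
-295*(133 - 3*n) = -295*(133 - 3*6) = -295*(133 - 18) = -295*115 = -33925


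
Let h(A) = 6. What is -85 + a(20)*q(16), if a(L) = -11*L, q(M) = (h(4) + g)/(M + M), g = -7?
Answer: -625/8 ≈ -78.125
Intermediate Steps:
q(M) = -1/(2*M) (q(M) = (6 - 7)/(M + M) = -1/(2*M))
-85 + a(20)*q(16) = -85 + (-11*20)*(-½/16) = -85 - (-110)/16 = -85 - 220*(-1/32) = -85 + 55/8 = -625/8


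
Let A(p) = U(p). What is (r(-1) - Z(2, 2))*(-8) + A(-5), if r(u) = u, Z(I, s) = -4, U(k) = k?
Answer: -29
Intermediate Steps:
A(p) = p
(r(-1) - Z(2, 2))*(-8) + A(-5) = (-1 - 1*(-4))*(-8) - 5 = (-1 + 4)*(-8) - 5 = 3*(-8) - 5 = -24 - 5 = -29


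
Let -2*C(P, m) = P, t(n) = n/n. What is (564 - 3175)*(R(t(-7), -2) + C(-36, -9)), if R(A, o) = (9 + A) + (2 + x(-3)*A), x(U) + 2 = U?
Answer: -65275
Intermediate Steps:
t(n) = 1
C(P, m) = -P/2
x(U) = -2 + U
R(A, o) = 11 - 4*A (R(A, o) = (9 + A) + (2 + (-2 - 3)*A) = (9 + A) + (2 - 5*A) = 11 - 4*A)
(564 - 3175)*(R(t(-7), -2) + C(-36, -9)) = (564 - 3175)*((11 - 4*1) - ½*(-36)) = -2611*((11 - 4) + 18) = -2611*(7 + 18) = -2611*25 = -65275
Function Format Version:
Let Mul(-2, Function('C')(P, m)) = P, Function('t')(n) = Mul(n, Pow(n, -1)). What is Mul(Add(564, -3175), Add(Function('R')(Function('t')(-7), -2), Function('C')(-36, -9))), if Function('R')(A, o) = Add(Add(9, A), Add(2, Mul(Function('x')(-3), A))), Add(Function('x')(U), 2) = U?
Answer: -65275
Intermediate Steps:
Function('t')(n) = 1
Function('C')(P, m) = Mul(Rational(-1, 2), P)
Function('x')(U) = Add(-2, U)
Function('R')(A, o) = Add(11, Mul(-4, A)) (Function('R')(A, o) = Add(Add(9, A), Add(2, Mul(Add(-2, -3), A))) = Add(Add(9, A), Add(2, Mul(-5, A))) = Add(11, Mul(-4, A)))
Mul(Add(564, -3175), Add(Function('R')(Function('t')(-7), -2), Function('C')(-36, -9))) = Mul(Add(564, -3175), Add(Add(11, Mul(-4, 1)), Mul(Rational(-1, 2), -36))) = Mul(-2611, Add(Add(11, -4), 18)) = Mul(-2611, Add(7, 18)) = Mul(-2611, 25) = -65275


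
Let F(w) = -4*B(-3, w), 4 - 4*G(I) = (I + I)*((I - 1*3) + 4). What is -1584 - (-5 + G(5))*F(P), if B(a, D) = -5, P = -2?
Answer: -1204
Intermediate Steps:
G(I) = 1 - I*(1 + I)/2 (G(I) = 1 - (I + I)*((I - 1*3) + 4)/4 = 1 - 2*I*((I - 3) + 4)/4 = 1 - 2*I*((-3 + I) + 4)/4 = 1 - 2*I*(1 + I)/4 = 1 - I*(1 + I)/2)
F(w) = 20 (F(w) = -4*(-5) = 20)
-1584 - (-5 + G(5))*F(P) = -1584 - (-5 + (1 - ½*5 - ½*5²))*20 = -1584 - (-5 + (1 - 5/2 - ½*25))*20 = -1584 - (-5 + (1 - 5/2 - 25/2))*20 = -1584 - (-5 - 14)*20 = -1584 - (-19)*20 = -1584 - 1*(-380) = -1584 + 380 = -1204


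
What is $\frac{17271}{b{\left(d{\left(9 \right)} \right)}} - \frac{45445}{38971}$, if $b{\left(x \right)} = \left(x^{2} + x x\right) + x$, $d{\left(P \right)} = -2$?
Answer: $\frac{224265157}{77942} \approx 2877.3$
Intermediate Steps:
$b{\left(x \right)} = x + 2 x^{2}$ ($b{\left(x \right)} = \left(x^{2} + x^{2}\right) + x = 2 x^{2} + x = x + 2 x^{2}$)
$\frac{17271}{b{\left(d{\left(9 \right)} \right)}} - \frac{45445}{38971} = \frac{17271}{\left(-2\right) \left(1 + 2 \left(-2\right)\right)} - \frac{45445}{38971} = \frac{17271}{\left(-2\right) \left(1 - 4\right)} - \frac{45445}{38971} = \frac{17271}{\left(-2\right) \left(-3\right)} - \frac{45445}{38971} = \frac{17271}{6} - \frac{45445}{38971} = 17271 \cdot \frac{1}{6} - \frac{45445}{38971} = \frac{5757}{2} - \frac{45445}{38971} = \frac{224265157}{77942}$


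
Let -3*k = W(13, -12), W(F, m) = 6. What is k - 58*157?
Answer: -9108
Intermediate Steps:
k = -2 (k = -⅓*6 = -2)
k - 58*157 = -2 - 58*157 = -2 - 9106 = -9108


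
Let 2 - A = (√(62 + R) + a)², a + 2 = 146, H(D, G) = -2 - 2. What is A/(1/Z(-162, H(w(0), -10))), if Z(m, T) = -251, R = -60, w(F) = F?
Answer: 5204736 + 72288*√2 ≈ 5.3070e+6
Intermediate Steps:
H(D, G) = -4
a = 144 (a = -2 + 146 = 144)
A = 2 - (144 + √2)² (A = 2 - (√(62 - 60) + 144)² = 2 - (√2 + 144)² = 2 - (144 + √2)² ≈ -21143.)
A/(1/Z(-162, H(w(0), -10))) = (2 - (144 + √2)²)/(1/(-251)) = (2 - (144 + √2)²)/(-1/251) = (2 - (144 + √2)²)*(-251) = -502 + 251*(144 + √2)²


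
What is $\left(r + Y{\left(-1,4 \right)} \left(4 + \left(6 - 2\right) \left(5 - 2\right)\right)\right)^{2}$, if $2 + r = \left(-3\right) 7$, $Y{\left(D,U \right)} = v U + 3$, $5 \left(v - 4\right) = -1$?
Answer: $\frac{1798281}{25} \approx 71931.0$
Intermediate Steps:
$v = \frac{19}{5}$ ($v = 4 + \frac{1}{5} \left(-1\right) = 4 - \frac{1}{5} = \frac{19}{5} \approx 3.8$)
$Y{\left(D,U \right)} = 3 + \frac{19 U}{5}$ ($Y{\left(D,U \right)} = \frac{19 U}{5} + 3 = 3 + \frac{19 U}{5}$)
$r = -23$ ($r = -2 - 21 = -23$)
$\left(r + Y{\left(-1,4 \right)} \left(4 + \left(6 - 2\right) \left(5 - 2\right)\right)\right)^{2} = \left(-23 + \left(3 + \frac{19}{5} \cdot 4\right) \left(4 + \left(6 - 2\right) \left(5 - 2\right)\right)\right)^{2} = \left(-23 + \left(3 + \frac{76}{5}\right) \left(4 + 4 \cdot 3\right)\right)^{2} = \left(-23 + \frac{91 \left(4 + 12\right)}{5}\right)^{2} = \left(-23 + \frac{91}{5} \cdot 16\right)^{2} = \left(-23 + \frac{1456}{5}\right)^{2} = \left(\frac{1341}{5}\right)^{2} = \frac{1798281}{25}$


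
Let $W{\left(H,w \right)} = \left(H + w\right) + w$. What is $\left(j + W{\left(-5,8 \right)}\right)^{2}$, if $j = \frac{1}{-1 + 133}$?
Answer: $\frac{2111209}{17424} \approx 121.17$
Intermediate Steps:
$W{\left(H,w \right)} = H + 2 w$
$j = \frac{1}{132} \approx 0.0075758$
$\left(j + W{\left(-5,8 \right)}\right)^{2} = \left(\frac{1}{132} + \left(-5 + 2 \cdot 8\right)\right)^{2} = \left(\frac{1}{132} + \left(-5 + 16\right)\right)^{2} = \left(\frac{1}{132} + 11\right)^{2} = \left(\frac{1453}{132}\right)^{2} = \frac{2111209}{17424}$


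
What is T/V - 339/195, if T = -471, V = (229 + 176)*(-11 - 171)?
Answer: -42557/24570 ≈ -1.7321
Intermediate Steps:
V = -73710 (V = 405*(-182) = -73710)
T/V - 339/195 = -471/(-73710) - 339/195 = -471*(-1/73710) - 339*1/195 = 157/24570 - 113/65 = -42557/24570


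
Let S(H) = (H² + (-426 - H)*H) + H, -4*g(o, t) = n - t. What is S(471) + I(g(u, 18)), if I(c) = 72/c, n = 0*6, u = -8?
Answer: -200159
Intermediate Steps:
n = 0
g(o, t) = t/4 (g(o, t) = -(0 - t)/4 = -(-1)*t/4 = t/4)
S(H) = H + H² + H*(-426 - H) (S(H) = (H² + H*(-426 - H)) + H = H + H² + H*(-426 - H))
S(471) + I(g(u, 18)) = -425*471 + 72/(((¼)*18)) = -200175 + 72/(9/2) = -200175 + 72*(2/9) = -200175 + 16 = -200159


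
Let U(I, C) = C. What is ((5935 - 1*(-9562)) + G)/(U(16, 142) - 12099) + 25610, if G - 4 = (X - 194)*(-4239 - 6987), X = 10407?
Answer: 420854407/11957 ≈ 35197.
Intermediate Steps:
G = -114651134 (G = 4 + (10407 - 194)*(-4239 - 6987) = 4 + 10213*(-11226) = 4 - 114651138 = -114651134)
((5935 - 1*(-9562)) + G)/(U(16, 142) - 12099) + 25610 = ((5935 - 1*(-9562)) - 114651134)/(142 - 12099) + 25610 = ((5935 + 9562) - 114651134)/(-11957) + 25610 = (15497 - 114651134)*(-1/11957) + 25610 = -114635637*(-1/11957) + 25610 = 114635637/11957 + 25610 = 420854407/11957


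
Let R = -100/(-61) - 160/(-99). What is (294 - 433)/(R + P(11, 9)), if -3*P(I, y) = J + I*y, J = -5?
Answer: 839421/169562 ≈ 4.9505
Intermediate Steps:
P(I, y) = 5/3 - I*y/3 (P(I, y) = -(-5 + I*y)/3 = 5/3 - I*y/3)
R = 19660/6039 (R = -100*(-1/61) - 160*(-1/99) = 100/61 + 160/99 = 19660/6039 ≈ 3.2555)
(294 - 433)/(R + P(11, 9)) = (294 - 433)/(19660/6039 + (5/3 - ⅓*11*9)) = -139/(19660/6039 + (5/3 - 33)) = -139/(19660/6039 - 94/3) = -139/(-169562/6039) = -139*(-6039/169562) = 839421/169562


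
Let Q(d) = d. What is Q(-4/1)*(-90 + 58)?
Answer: 128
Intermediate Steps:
Q(-4/1)*(-90 + 58) = (-4/1)*(-90 + 58) = -4*1*(-32) = -4*(-32) = 128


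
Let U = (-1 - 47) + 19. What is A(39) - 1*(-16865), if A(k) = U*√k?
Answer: 16865 - 29*√39 ≈ 16684.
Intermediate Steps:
U = -29 (U = -48 + 19 = -29)
A(k) = -29*√k
A(39) - 1*(-16865) = -29*√39 - 1*(-16865) = -29*√39 + 16865 = 16865 - 29*√39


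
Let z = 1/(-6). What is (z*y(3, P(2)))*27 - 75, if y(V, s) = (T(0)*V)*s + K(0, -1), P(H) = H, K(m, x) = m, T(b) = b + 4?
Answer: -183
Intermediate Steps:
T(b) = 4 + b
z = -⅙ ≈ -0.16667
y(V, s) = 4*V*s (y(V, s) = ((4 + 0)*V)*s + 0 = (4*V)*s + 0 = 4*V*s + 0 = 4*V*s)
(z*y(3, P(2)))*27 - 75 = -2*3*2/3*27 - 75 = -⅙*24*27 - 75 = -4*27 - 75 = -108 - 75 = -183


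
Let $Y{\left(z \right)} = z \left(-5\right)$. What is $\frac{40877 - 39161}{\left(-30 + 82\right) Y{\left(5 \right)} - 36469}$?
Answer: $- \frac{1716}{37769} \approx -0.045434$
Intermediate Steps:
$Y{\left(z \right)} = - 5 z$
$\frac{40877 - 39161}{\left(-30 + 82\right) Y{\left(5 \right)} - 36469} = \frac{40877 - 39161}{\left(-30 + 82\right) \left(\left(-5\right) 5\right) - 36469} = \frac{1716}{52 \left(-25\right) - 36469} = \frac{1716}{-1300 - 36469} = \frac{1716}{-37769} = 1716 \left(- \frac{1}{37769}\right) = - \frac{1716}{37769}$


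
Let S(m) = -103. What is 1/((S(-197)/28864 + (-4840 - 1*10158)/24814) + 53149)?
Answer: 358115648/19033270846495 ≈ 1.8815e-5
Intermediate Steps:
1/((S(-197)/28864 + (-4840 - 1*10158)/24814) + 53149) = 1/((-103/28864 + (-4840 - 1*10158)/24814) + 53149) = 1/((-103*1/28864 + (-4840 - 10158)*(1/24814)) + 53149) = 1/((-103/28864 - 14998*1/24814) + 53149) = 1/((-103/28864 - 7499/12407) + 53149) = 1/(-217729057/358115648 + 53149) = 1/(19033270846495/358115648) = 358115648/19033270846495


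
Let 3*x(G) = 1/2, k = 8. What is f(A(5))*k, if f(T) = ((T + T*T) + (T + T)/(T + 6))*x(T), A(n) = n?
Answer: 1360/33 ≈ 41.212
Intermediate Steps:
x(G) = ⅙ (x(G) = (1/2)/3 = (1*(½))/3 = (⅓)*(½) = ⅙)
f(T) = T/6 + T²/6 + T/(3*(6 + T)) (f(T) = ((T + T*T) + (T + T)/(T + 6))*(⅙) = ((T + T²) + (2*T)/(6 + T))*(⅙) = ((T + T²) + 2*T/(6 + T))*(⅙) = (T + T² + 2*T/(6 + T))*(⅙) = T/6 + T²/6 + T/(3*(6 + T)))
f(A(5))*k = ((⅙)*5*(8 + 5² + 7*5)/(6 + 5))*8 = ((⅙)*5*(8 + 25 + 35)/11)*8 = ((⅙)*5*(1/11)*68)*8 = (170/33)*8 = 1360/33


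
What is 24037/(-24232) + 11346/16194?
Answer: -1465627/5030936 ≈ -0.29132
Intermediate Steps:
24037/(-24232) + 11346/16194 = 24037*(-1/24232) + 11346*(1/16194) = -1849/1864 + 1891/2699 = -1465627/5030936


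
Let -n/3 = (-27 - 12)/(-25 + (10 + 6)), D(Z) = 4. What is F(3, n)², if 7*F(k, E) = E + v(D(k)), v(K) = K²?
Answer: 9/49 ≈ 0.18367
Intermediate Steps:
n = -13 (n = -3*(-27 - 12)/(-25 + (10 + 6)) = -(-117)/(-25 + 16) = -(-117)/(-9) = -(-117)*(-1)/9 = -3*13/3 = -13)
F(k, E) = 16/7 + E/7 (F(k, E) = (E + 4²)/7 = (E + 16)/7 = (16 + E)/7 = 16/7 + E/7)
F(3, n)² = (16/7 + (⅐)*(-13))² = (16/7 - 13/7)² = (3/7)² = 9/49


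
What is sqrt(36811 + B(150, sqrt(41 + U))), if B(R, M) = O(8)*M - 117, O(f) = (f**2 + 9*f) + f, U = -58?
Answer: sqrt(36694 + 144*I*sqrt(17)) ≈ 191.56 + 1.55*I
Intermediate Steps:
O(f) = f**2 + 10*f
B(R, M) = -117 + 144*M (B(R, M) = (8*(10 + 8))*M - 117 = (8*18)*M - 117 = 144*M - 117 = -117 + 144*M)
sqrt(36811 + B(150, sqrt(41 + U))) = sqrt(36811 + (-117 + 144*sqrt(41 - 58))) = sqrt(36811 + (-117 + 144*sqrt(-17))) = sqrt(36811 + (-117 + 144*(I*sqrt(17)))) = sqrt(36811 + (-117 + 144*I*sqrt(17))) = sqrt(36694 + 144*I*sqrt(17))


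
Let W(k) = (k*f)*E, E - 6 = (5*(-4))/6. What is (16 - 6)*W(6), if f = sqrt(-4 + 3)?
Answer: 160*I ≈ 160.0*I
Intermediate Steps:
f = I (f = sqrt(-1) = I ≈ 1.0*I)
E = 8/3 (E = 6 + (5*(-4))/6 = 6 - 20*1/6 = 6 - 10/3 = 8/3 ≈ 2.6667)
W(k) = 8*I*k/3 (W(k) = (k*I)*(8/3) = (I*k)*(8/3) = 8*I*k/3)
(16 - 6)*W(6) = (16 - 6)*((8/3)*I*6) = 10*(16*I) = 160*I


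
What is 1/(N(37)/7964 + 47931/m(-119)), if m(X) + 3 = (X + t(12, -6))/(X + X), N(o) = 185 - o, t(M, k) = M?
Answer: -1208537/22712465339 ≈ -5.3210e-5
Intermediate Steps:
m(X) = -3 + (12 + X)/(2*X) (m(X) = -3 + (X + 12)/(X + X) = -3 + (12 + X)/((2*X)) = -3 + (12 + X)*(1/(2*X)) = -3 + (12 + X)/(2*X))
1/(N(37)/7964 + 47931/m(-119)) = 1/((185 - 1*37)/7964 + 47931/(-5/2 + 6/(-119))) = 1/((185 - 37)*(1/7964) + 47931/(-5/2 + 6*(-1/119))) = 1/(148*(1/7964) + 47931/(-5/2 - 6/119)) = 1/(37/1991 + 47931/(-607/238)) = 1/(37/1991 + 47931*(-238/607)) = 1/(37/1991 - 11407578/607) = 1/(-22712465339/1208537) = -1208537/22712465339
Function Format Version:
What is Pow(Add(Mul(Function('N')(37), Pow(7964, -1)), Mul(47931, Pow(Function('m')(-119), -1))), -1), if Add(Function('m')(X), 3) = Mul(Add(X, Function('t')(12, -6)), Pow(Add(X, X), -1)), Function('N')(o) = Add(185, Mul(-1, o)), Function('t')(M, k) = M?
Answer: Rational(-1208537, 22712465339) ≈ -5.3210e-5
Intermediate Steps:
Function('m')(X) = Add(-3, Mul(Rational(1, 2), Pow(X, -1), Add(12, X))) (Function('m')(X) = Add(-3, Mul(Add(X, 12), Pow(Add(X, X), -1))) = Add(-3, Mul(Add(12, X), Pow(Mul(2, X), -1))) = Add(-3, Mul(Add(12, X), Mul(Rational(1, 2), Pow(X, -1)))) = Add(-3, Mul(Rational(1, 2), Pow(X, -1), Add(12, X))))
Pow(Add(Mul(Function('N')(37), Pow(7964, -1)), Mul(47931, Pow(Function('m')(-119), -1))), -1) = Pow(Add(Mul(Add(185, Mul(-1, 37)), Pow(7964, -1)), Mul(47931, Pow(Add(Rational(-5, 2), Mul(6, Pow(-119, -1))), -1))), -1) = Pow(Add(Mul(Add(185, -37), Rational(1, 7964)), Mul(47931, Pow(Add(Rational(-5, 2), Mul(6, Rational(-1, 119))), -1))), -1) = Pow(Add(Mul(148, Rational(1, 7964)), Mul(47931, Pow(Add(Rational(-5, 2), Rational(-6, 119)), -1))), -1) = Pow(Add(Rational(37, 1991), Mul(47931, Pow(Rational(-607, 238), -1))), -1) = Pow(Add(Rational(37, 1991), Mul(47931, Rational(-238, 607))), -1) = Pow(Add(Rational(37, 1991), Rational(-11407578, 607)), -1) = Pow(Rational(-22712465339, 1208537), -1) = Rational(-1208537, 22712465339)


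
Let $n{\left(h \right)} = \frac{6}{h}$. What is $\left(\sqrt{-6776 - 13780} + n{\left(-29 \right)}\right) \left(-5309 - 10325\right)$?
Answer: $\frac{93804}{29} - 93804 i \sqrt{571} \approx 3234.6 - 2.2415 \cdot 10^{6} i$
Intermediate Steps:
$\left(\sqrt{-6776 - 13780} + n{\left(-29 \right)}\right) \left(-5309 - 10325\right) = \left(\sqrt{-6776 - 13780} + \frac{6}{-29}\right) \left(-5309 - 10325\right) = \left(\sqrt{-20556} + 6 \left(- \frac{1}{29}\right)\right) \left(-15634\right) = \left(6 i \sqrt{571} - \frac{6}{29}\right) \left(-15634\right) = \left(- \frac{6}{29} + 6 i \sqrt{571}\right) \left(-15634\right) = \frac{93804}{29} - 93804 i \sqrt{571}$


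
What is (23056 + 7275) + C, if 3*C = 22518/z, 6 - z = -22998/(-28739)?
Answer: 263792125/8302 ≈ 31775.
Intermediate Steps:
z = 149436/28739 (z = 6 - (-22998)/(-28739) = 6 - (-22998)*(-1)/28739 = 6 - 1*22998/28739 = 6 - 22998/28739 = 149436/28739 ≈ 5.1998)
C = 11984163/8302 (C = (22518/(149436/28739))/3 = (22518*(28739/149436))/3 = (⅓)*(35952489/8302) = 11984163/8302 ≈ 1443.5)
(23056 + 7275) + C = (23056 + 7275) + 11984163/8302 = 30331 + 11984163/8302 = 263792125/8302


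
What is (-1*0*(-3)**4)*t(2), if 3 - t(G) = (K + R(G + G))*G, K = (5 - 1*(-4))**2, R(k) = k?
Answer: 0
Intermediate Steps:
K = 81 (K = (5 + 4)**2 = 9**2 = 81)
t(G) = 3 - G*(81 + 2*G) (t(G) = 3 - (81 + (G + G))*G = 3 - (81 + 2*G)*G = 3 - G*(81 + 2*G))
(-1*0*(-3)**4)*t(2) = (-1*0*(-3)**4)*(3 - 81*2 - 2*2**2) = (0*81)*(3 - 162 - 2*4) = 0*(3 - 162 - 8) = 0*(-167) = 0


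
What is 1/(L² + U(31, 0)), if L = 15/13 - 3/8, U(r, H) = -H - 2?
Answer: -10816/15071 ≈ -0.71767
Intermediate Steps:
U(r, H) = -2 - H
L = 81/104 (L = 15*(1/13) - 3*⅛ = 15/13 - 3/8 = 81/104 ≈ 0.77885)
1/(L² + U(31, 0)) = 1/((81/104)² + (-2 - 1*0)) = 1/(6561/10816 + (-2 + 0)) = 1/(6561/10816 - 2) = 1/(-15071/10816) = -10816/15071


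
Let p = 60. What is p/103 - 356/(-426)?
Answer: 31114/21939 ≈ 1.4182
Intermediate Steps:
p/103 - 356/(-426) = 60/103 - 356/(-426) = 60*(1/103) - 356*(-1/426) = 60/103 + 178/213 = 31114/21939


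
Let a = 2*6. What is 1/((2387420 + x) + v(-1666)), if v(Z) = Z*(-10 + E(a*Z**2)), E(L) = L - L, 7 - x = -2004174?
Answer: 1/4408261 ≈ 2.2685e-7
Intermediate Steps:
x = 2004181 (x = 7 - 1*(-2004174) = 7 + 2004174 = 2004181)
a = 12
E(L) = 0
v(Z) = -10*Z (v(Z) = Z*(-10 + 0) = Z*(-10) = -10*Z)
1/((2387420 + x) + v(-1666)) = 1/((2387420 + 2004181) - 10*(-1666)) = 1/(4391601 + 16660) = 1/4408261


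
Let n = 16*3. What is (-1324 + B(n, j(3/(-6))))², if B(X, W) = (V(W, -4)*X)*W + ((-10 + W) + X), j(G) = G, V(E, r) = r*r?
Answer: 11162281/4 ≈ 2.7906e+6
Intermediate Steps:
V(E, r) = r²
n = 48
B(X, W) = -10 + W + X + 16*W*X (B(X, W) = ((-4)²*X)*W + ((-10 + W) + X) = (16*X)*W + (-10 + W + X) = 16*W*X + (-10 + W + X) = -10 + W + X + 16*W*X)
(-1324 + B(n, j(3/(-6))))² = (-1324 + (-10 + 3/(-6) + 48 + 16*(3/(-6))*48))² = (-1324 + (-10 + 3*(-⅙) + 48 + 16*(3*(-⅙))*48))² = (-1324 + (-10 - ½ + 48 + 16*(-½)*48))² = (-1324 + (-10 - ½ + 48 - 384))² = (-1324 - 693/2)² = (-3341/2)² = 11162281/4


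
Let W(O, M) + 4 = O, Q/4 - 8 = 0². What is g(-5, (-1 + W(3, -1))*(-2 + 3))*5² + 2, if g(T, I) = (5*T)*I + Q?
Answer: 2052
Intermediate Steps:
Q = 32 (Q = 32 + 4*0² = 32 + 4*0 = 32 + 0 = 32)
W(O, M) = -4 + O
g(T, I) = 32 + 5*I*T (g(T, I) = (5*T)*I + 32 = 5*I*T + 32 = 32 + 5*I*T)
g(-5, (-1 + W(3, -1))*(-2 + 3))*5² + 2 = (32 + 5*((-1 + (-4 + 3))*(-2 + 3))*(-5))*5² + 2 = (32 + 5*((-1 - 1)*1)*(-5))*25 + 2 = (32 + 5*(-2*1)*(-5))*25 + 2 = (32 + 5*(-2)*(-5))*25 + 2 = (32 + 50)*25 + 2 = 82*25 + 2 = 2050 + 2 = 2052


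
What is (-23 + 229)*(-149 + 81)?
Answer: -14008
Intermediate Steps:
(-23 + 229)*(-149 + 81) = 206*(-68) = -14008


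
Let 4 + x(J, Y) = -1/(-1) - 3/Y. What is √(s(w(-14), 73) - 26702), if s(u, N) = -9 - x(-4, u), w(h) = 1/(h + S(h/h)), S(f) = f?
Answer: I*√26747 ≈ 163.55*I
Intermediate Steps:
x(J, Y) = -3 - 3/Y (x(J, Y) = -4 + (-1/(-1) - 3/Y) = -4 + (-1*(-1) - 3/Y) = -4 + (1 - 3/Y) = -3 - 3/Y)
w(h) = 1/(1 + h) (w(h) = 1/(h + h/h) = 1/(h + 1) = 1/(1 + h))
s(u, N) = -6 + 3/u (s(u, N) = -9 - (-3 - 3/u) = -9 + (3 + 3/u) = -6 + 3/u)
√(s(w(-14), 73) - 26702) = √((-6 + 3/(1/(1 - 14))) - 26702) = √((-6 + 3/(1/(-13))) - 26702) = √((-6 + 3/(-1/13)) - 26702) = √((-6 + 3*(-13)) - 26702) = √((-6 - 39) - 26702) = √(-45 - 26702) = √(-26747) = I*√26747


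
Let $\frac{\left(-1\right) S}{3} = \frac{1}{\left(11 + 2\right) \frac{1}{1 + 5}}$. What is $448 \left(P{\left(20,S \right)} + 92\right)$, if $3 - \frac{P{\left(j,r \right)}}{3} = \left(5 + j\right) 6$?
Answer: $-156352$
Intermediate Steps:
$S = - \frac{18}{13}$ ($S = - \frac{3}{\left(11 + 2\right) \frac{1}{1 + 5}} = - \frac{3}{13 \cdot \frac{1}{6}} = - \frac{3}{\frac{13}{6}} = \left(-3\right) \frac{6}{13} = - \frac{18}{13} \approx -1.3846$)
$P{\left(j,r \right)} = -81 - 18 j$ ($P{\left(j,r \right)} = 9 - 3 \left(5 + j\right) 6 = 9 - 3 \left(30 + 6 j\right) = 9 - \left(90 + 18 j\right) = -81 - 18 j$)
$448 \left(P{\left(20,S \right)} + 92\right) = 448 \left(\left(-81 - 360\right) + 92\right) = 448 \left(-441 + 92\right) = 448 \left(-349\right) = -156352$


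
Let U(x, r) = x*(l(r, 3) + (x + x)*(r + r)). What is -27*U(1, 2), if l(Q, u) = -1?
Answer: -189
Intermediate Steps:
U(x, r) = x*(-1 + 4*r*x) (U(x, r) = x*(-1 + (x + x)*(r + r)) = x*(-1 + (2*x)*(2*r)) = x*(-1 + 4*r*x))
-27*U(1, 2) = -27*(-1 + 4*2*1) = -27*(-1 + 8) = -27*7 = -189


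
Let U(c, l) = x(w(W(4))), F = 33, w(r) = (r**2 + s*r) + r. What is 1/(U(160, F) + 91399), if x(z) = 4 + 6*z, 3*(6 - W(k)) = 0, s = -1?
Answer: 1/91619 ≈ 1.0915e-5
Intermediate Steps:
W(k) = 6 (W(k) = 6 - 1/3*0 = 6 + 0 = 6)
w(r) = r**2 (w(r) = (r**2 - r) + r = r**2)
U(c, l) = 220 (U(c, l) = 4 + 6*6**2 = 4 + 6*36 = 4 + 216 = 220)
1/(U(160, F) + 91399) = 1/(220 + 91399) = 1/91619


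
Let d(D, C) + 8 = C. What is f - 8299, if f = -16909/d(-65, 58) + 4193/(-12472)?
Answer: -2693177549/311800 ≈ -8637.5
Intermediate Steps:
d(D, C) = -8 + C
f = -105549349/311800 (f = -16909/(-8 + 58) + 4193/(-12472) = -16909/50 + 4193*(-1/12472) = -16909*1/50 - 4193/12472 = -16909/50 - 4193/12472 = -105549349/311800 ≈ -338.52)
f - 8299 = -105549349/311800 - 8299 = -2693177549/311800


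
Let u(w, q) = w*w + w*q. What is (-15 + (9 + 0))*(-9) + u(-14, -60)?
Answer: 1090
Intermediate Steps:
u(w, q) = w² + q*w
(-15 + (9 + 0))*(-9) + u(-14, -60) = (-15 + (9 + 0))*(-9) - 14*(-60 - 14) = (-15 + 9)*(-9) - 14*(-74) = -6*(-9) + 1036 = 54 + 1036 = 1090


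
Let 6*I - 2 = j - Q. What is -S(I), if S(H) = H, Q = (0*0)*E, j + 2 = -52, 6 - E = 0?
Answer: 26/3 ≈ 8.6667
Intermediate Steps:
E = 6 (E = 6 - 1*0 = 6 + 0 = 6)
j = -54 (j = -2 - 52 = -54)
Q = 0 (Q = (0*0)*6 = 0*6 = 0)
I = -26/3 (I = ⅓ + (-54 - 1*0)/6 = ⅓ + (-54 + 0)/6 = ⅓ + (⅙)*(-54) = ⅓ - 9 = -26/3 ≈ -8.6667)
-S(I) = -1*(-26/3) = 26/3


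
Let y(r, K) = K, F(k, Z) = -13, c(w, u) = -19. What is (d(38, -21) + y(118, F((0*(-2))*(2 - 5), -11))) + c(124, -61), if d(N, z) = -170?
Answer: -202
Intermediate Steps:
(d(38, -21) + y(118, F((0*(-2))*(2 - 5), -11))) + c(124, -61) = (-170 - 13) - 19 = -183 - 19 = -202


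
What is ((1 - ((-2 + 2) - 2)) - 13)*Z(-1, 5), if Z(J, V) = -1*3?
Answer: 30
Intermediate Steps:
Z(J, V) = -3
((1 - ((-2 + 2) - 2)) - 13)*Z(-1, 5) = ((1 - ((-2 + 2) - 2)) - 13)*(-3) = ((1 - (0 - 2)) - 13)*(-3) = ((1 - 1*(-2)) - 13)*(-3) = ((1 + 2) - 13)*(-3) = (3 - 13)*(-3) = -10*(-3) = 30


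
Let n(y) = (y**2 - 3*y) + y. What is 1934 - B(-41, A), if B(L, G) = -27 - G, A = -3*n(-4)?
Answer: 1889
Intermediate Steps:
n(y) = y**2 - 2*y
A = -72 (A = -(-12)*(-2 - 4) = -(-12)*(-6) = -3*24 = -72)
1934 - B(-41, A) = 1934 - (-27 - 1*(-72)) = 1934 - (-27 + 72) = 1934 - 1*45 = 1934 - 45 = 1889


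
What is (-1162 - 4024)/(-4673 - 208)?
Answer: 5186/4881 ≈ 1.0625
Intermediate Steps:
(-1162 - 4024)/(-4673 - 208) = -5186/(-4881) = -5186*(-1/4881) = 5186/4881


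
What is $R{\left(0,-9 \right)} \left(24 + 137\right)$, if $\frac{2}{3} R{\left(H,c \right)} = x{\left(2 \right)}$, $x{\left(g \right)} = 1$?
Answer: $\frac{483}{2} \approx 241.5$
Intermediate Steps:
$R{\left(H,c \right)} = \frac{3}{2}$ ($R{\left(H,c \right)} = \frac{3}{2} \cdot 1 = \frac{3}{2}$)
$R{\left(0,-9 \right)} \left(24 + 137\right) = \frac{3 \left(24 + 137\right)}{2} = \frac{3}{2} \cdot 161 = \frac{483}{2}$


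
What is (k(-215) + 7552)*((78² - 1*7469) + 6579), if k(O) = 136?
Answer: 39931472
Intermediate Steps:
(k(-215) + 7552)*((78² - 1*7469) + 6579) = (136 + 7552)*((78² - 1*7469) + 6579) = 7688*((6084 - 7469) + 6579) = 7688*(-1385 + 6579) = 7688*5194 = 39931472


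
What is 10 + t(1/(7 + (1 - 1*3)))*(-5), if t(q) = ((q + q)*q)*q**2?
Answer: 1248/125 ≈ 9.9840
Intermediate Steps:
t(q) = 2*q**4 (t(q) = ((2*q)*q)*q**2 = (2*q**2)*q**2 = 2*q**4)
10 + t(1/(7 + (1 - 1*3)))*(-5) = 10 + (2*(1/(7 + (1 - 1*3)))**4)*(-5) = 10 + (2*(1/(7 + (1 - 3)))**4)*(-5) = 10 + (2*(1/(7 - 2))**4)*(-5) = 10 + (2*(1/5)**4)*(-5) = 10 + (2*(1/625))*(-5) = 10 + (2/625)*(-5) = 10 - 2/125 = 1248/125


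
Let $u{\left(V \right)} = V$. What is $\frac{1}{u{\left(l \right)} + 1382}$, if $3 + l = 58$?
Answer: $\frac{1}{1437} \approx 0.00069589$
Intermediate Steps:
$l = 55$ ($l = -3 + 58 = 55$)
$\frac{1}{u{\left(l \right)} + 1382} = \frac{1}{55 + 1382} = \frac{1}{1437}$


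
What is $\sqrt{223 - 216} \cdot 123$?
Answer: $123 \sqrt{7} \approx 325.43$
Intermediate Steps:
$\sqrt{223 - 216} \cdot 123 = \sqrt{7} \cdot 123 = 123 \sqrt{7}$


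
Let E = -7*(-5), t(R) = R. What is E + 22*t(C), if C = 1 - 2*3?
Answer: -75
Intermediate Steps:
C = -5 (C = 1 - 6 = -5)
E = 35
E + 22*t(C) = 35 + 22*(-5) = 35 - 110 = -75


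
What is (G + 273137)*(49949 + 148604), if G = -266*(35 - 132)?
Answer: 59355235267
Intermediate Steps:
G = 25802 (G = -266*(-97) = 25802)
(G + 273137)*(49949 + 148604) = (25802 + 273137)*(49949 + 148604) = 298939*198553 = 59355235267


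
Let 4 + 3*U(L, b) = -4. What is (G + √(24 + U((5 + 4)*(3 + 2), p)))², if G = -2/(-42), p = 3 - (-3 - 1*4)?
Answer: 9409/441 + 16*√3/63 ≈ 21.775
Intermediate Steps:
p = 10 (p = 3 - (-3 - 4) = 3 - 1*(-7) = 3 + 7 = 10)
U(L, b) = -8/3 (U(L, b) = -4/3 + (⅓)*(-4) = -4/3 - 4/3 = -8/3)
G = 1/21 (G = -2*(-1/42) = 1/21 ≈ 0.047619)
(G + √(24 + U((5 + 4)*(3 + 2), p)))² = (1/21 + √(24 - 8/3))² = (1/21 + √(64/3))² = (1/21 + 8*√3/3)²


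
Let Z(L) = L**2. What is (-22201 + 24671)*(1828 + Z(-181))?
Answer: 85434830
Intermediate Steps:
(-22201 + 24671)*(1828 + Z(-181)) = (-22201 + 24671)*(1828 + (-181)**2) = 2470*(1828 + 32761) = 2470*34589 = 85434830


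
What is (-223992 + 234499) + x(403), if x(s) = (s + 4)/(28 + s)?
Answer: 4528924/431 ≈ 10508.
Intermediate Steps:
x(s) = (4 + s)/(28 + s)
(-223992 + 234499) + x(403) = (-223992 + 234499) + (4 + 403)/(28 + 403) = 10507 + 407/431 = 4528924/431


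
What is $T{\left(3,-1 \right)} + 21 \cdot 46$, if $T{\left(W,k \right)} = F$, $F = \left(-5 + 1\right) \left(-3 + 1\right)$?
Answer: $974$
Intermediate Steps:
$F = 8$ ($F = \left(-4\right) \left(-2\right) = 8$)
$T{\left(W,k \right)} = 8$
$T{\left(3,-1 \right)} + 21 \cdot 46 = 8 + 21 \cdot 46 = 8 + 966 = 974$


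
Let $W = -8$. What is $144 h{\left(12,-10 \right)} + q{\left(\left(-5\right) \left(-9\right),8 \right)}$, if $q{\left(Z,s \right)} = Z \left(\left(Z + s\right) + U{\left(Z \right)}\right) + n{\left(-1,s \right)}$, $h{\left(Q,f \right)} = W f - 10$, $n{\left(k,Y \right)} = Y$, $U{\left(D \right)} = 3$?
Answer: $12608$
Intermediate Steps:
$h{\left(Q,f \right)} = -10 - 8 f$ ($h{\left(Q,f \right)} = - 8 f - 10 = -10 - 8 f$)
$q{\left(Z,s \right)} = s + Z \left(3 + Z + s\right)$ ($q{\left(Z,s \right)} = Z \left(\left(Z + s\right) + 3\right) + s = Z \left(3 + Z + s\right) + s = s + Z \left(3 + Z + s\right)$)
$144 h{\left(12,-10 \right)} + q{\left(\left(-5\right) \left(-9\right),8 \right)} = 144 \left(-10 - -80\right) + \left(8 + \left(\left(-5\right) \left(-9\right)\right)^{2} + 3 \left(\left(-5\right) \left(-9\right)\right) + \left(-5\right) \left(-9\right) 8\right) = 144 \left(-10 + 80\right) + \left(8 + 45^{2} + 3 \cdot 45 + 45 \cdot 8\right) = 144 \cdot 70 + \left(8 + 2025 + 135 + 360\right) = 10080 + 2528 = 12608$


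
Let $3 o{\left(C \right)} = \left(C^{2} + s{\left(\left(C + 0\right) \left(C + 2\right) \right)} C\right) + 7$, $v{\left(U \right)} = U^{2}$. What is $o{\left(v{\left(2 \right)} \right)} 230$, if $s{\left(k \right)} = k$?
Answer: $\frac{27370}{3} \approx 9123.3$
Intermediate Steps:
$o{\left(C \right)} = \frac{7}{3} + \frac{C^{2}}{3} + \frac{C^{2} \left(2 + C\right)}{3}$ ($o{\left(C \right)} = \frac{\left(C^{2} + \left(C + 0\right) \left(C + 2\right) C\right) + 7}{3} = \frac{\left(C^{2} + C \left(2 + C\right) C\right) + 7}{3} = \frac{\left(C^{2} + C^{2} \left(2 + C\right)\right) + 7}{3} = \frac{7 + C^{2} + C^{2} \left(2 + C\right)}{3} = \frac{7}{3} + \frac{C^{2}}{3} + \frac{C^{2} \left(2 + C\right)}{3}$)
$o{\left(v{\left(2 \right)} \right)} 230 = \left(\frac{7}{3} + \left(2^{2}\right)^{2} + \frac{\left(2^{2}\right)^{3}}{3}\right) 230 = \left(\frac{7}{3} + 4^{2} + \frac{4^{3}}{3}\right) 230 = \left(\frac{7}{3} + 16 + \frac{1}{3} \cdot 64\right) 230 = \left(\frac{7}{3} + 16 + \frac{64}{3}\right) 230 = \frac{119}{3} \cdot 230 = \frac{27370}{3}$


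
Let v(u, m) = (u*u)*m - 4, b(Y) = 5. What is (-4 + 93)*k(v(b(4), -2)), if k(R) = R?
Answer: -4806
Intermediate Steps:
v(u, m) = -4 + m*u**2 (v(u, m) = u**2*m - 4 = m*u**2 - 4 = -4 + m*u**2)
(-4 + 93)*k(v(b(4), -2)) = (-4 + 93)*(-4 - 2*5**2) = 89*(-4 - 2*25) = 89*(-4 - 50) = 89*(-54) = -4806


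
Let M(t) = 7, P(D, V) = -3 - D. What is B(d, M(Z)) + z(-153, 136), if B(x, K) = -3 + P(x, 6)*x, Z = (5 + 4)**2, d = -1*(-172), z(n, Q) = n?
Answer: -30256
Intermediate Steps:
d = 172
Z = 81 (Z = 9**2 = 81)
B(x, K) = -3 + x*(-3 - x) (B(x, K) = -3 + (-3 - x)*x = -3 + x*(-3 - x))
B(d, M(Z)) + z(-153, 136) = (-3 - 1*172*(3 + 172)) - 153 = (-3 - 1*172*175) - 153 = (-3 - 30100) - 153 = -30103 - 153 = -30256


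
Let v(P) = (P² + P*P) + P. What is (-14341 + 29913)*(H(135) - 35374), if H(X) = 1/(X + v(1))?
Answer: -38008223246/69 ≈ -5.5084e+8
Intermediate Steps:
v(P) = P + 2*P² (v(P) = (P² + P²) + P = 2*P² + P = P + 2*P²)
H(X) = 1/(3 + X) (H(X) = 1/(X + 1*(1 + 2*1)) = 1/(X + 1*(1 + 2)) = 1/(X + 1*3) = 1/(X + 3) = 1/(3 + X))
(-14341 + 29913)*(H(135) - 35374) = (-14341 + 29913)*(1/(3 + 135) - 35374) = 15572*(1/138 - 35374) = 15572*(-4881611/138) = -38008223246/69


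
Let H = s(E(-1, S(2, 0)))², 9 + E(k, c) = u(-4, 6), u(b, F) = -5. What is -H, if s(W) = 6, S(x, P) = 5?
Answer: -36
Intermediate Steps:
E(k, c) = -14 (E(k, c) = -9 - 5 = -14)
H = 36 (H = 6² = 36)
-H = -1*36 = -36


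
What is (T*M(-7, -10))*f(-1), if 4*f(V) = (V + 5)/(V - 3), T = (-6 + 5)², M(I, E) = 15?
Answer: -15/4 ≈ -3.7500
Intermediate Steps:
T = 1 (T = (-1)² = 1)
f(V) = (5 + V)/(4*(-3 + V)) (f(V) = ((V + 5)/(V - 3))/4 = ((5 + V)/(-3 + V))/4 = (5 + V)/(4*(-3 + V)))
(T*M(-7, -10))*f(-1) = (1*15)*((5 - 1)/(4*(-3 - 1))) = 15*((¼)*4/(-4)) = 15*((¼)*(-¼)*4) = 15*(-¼) = -15/4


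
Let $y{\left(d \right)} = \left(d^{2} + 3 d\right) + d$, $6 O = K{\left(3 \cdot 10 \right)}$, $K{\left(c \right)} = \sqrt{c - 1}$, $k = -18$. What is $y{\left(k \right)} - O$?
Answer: $252 - \frac{\sqrt{29}}{6} \approx 251.1$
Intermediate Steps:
$K{\left(c \right)} = \sqrt{-1 + c}$
$O = \frac{\sqrt{29}}{6}$ ($O = \frac{\sqrt{-1 + 3 \cdot 10}}{6} = \frac{\sqrt{-1 + 30}}{6} = \frac{\sqrt{29}}{6} \approx 0.89753$)
$y{\left(d \right)} = d^{2} + 4 d$
$y{\left(k \right)} - O = - 18 \left(4 - 18\right) - \frac{\sqrt{29}}{6} = \left(-18\right) \left(-14\right) - \frac{\sqrt{29}}{6} = 252 - \frac{\sqrt{29}}{6}$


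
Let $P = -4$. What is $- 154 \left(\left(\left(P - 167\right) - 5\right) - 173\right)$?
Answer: $53746$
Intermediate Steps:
$- 154 \left(\left(\left(P - 167\right) - 5\right) - 173\right) = - 154 \left(\left(\left(-4 - 167\right) - 5\right) - 173\right) = - 154 \left(\left(-171 - 5\right) - 173\right) = - 154 \left(-176 - 173\right) = \left(-154\right) \left(-349\right) = 53746$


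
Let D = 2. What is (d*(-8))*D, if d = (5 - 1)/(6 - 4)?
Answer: -32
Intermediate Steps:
d = 2 (d = 4/2 = 4*(½) = 2)
(d*(-8))*D = (2*(-8))*2 = -16*2 = -32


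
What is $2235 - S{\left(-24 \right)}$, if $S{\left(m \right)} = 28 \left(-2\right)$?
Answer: $2291$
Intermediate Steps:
$S{\left(m \right)} = -56$
$2235 - S{\left(-24 \right)} = 2235 - -56 = 2235 + 56 = 2291$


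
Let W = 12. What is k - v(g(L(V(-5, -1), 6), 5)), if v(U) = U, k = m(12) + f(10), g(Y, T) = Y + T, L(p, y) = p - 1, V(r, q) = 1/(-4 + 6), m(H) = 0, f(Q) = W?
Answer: 15/2 ≈ 7.5000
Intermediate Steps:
f(Q) = 12
V(r, q) = 1/2
L(p, y) = -1 + p
g(Y, T) = T + Y
k = 12 (k = 0 + 12 = 12)
k - v(g(L(V(-5, -1), 6), 5)) = 12 - (5 + (-1 + 1/2)) = 12 - (5 - 1/2) = 12 - 1*9/2 = 12 - 9/2 = 15/2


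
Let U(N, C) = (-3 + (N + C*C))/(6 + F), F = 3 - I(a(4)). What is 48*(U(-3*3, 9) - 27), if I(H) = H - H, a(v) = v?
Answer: -928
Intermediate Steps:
I(H) = 0
F = 3 (F = 3 - 1*0 = 3 + 0 = 3)
U(N, C) = -⅓ + N/9 + C²/9 (U(N, C) = (-3 + (N + C*C))/(6 + 3) = (-3 + (N + C²))/9 = (-3 + N + C²)*(⅑) = -⅓ + N/9 + C²/9)
48*(U(-3*3, 9) - 27) = 48*((-⅓ + (-3*3)/9 + (⅑)*9²) - 27) = 48*((-⅓ + (⅑)*(-9) + (⅑)*81) - 27) = 48*((-⅓ - 1 + 9) - 27) = 48*(23/3 - 27) = 48*(-58/3) = -928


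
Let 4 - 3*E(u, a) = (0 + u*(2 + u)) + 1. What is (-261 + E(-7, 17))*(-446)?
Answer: 363490/3 ≈ 1.2116e+5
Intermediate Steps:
E(u, a) = 1 - u*(2 + u)/3 (E(u, a) = 4/3 - ((0 + u*(2 + u)) + 1)/3 = 4/3 - (u*(2 + u) + 1)/3 = 4/3 - (1 + u*(2 + u))/3 = 4/3 + (-1/3 - u*(2 + u)/3) = 1 - u*(2 + u)/3)
(-261 + E(-7, 17))*(-446) = (-261 + (1 - 2/3*(-7) - 1/3*(-7)**2))*(-446) = (-261 + (1 + 14/3 - 1/3*49))*(-446) = (-261 + (1 + 14/3 - 49/3))*(-446) = (-261 - 32/3)*(-446) = -815/3*(-446) = 363490/3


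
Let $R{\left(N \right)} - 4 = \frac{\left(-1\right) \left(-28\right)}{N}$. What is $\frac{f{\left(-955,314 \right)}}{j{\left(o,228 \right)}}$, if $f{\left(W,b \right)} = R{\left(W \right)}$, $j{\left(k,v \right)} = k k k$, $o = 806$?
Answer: $\frac{474}{62505539785} \approx 7.5833 \cdot 10^{-9}$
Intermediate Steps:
$R{\left(N \right)} = 4 + \frac{28}{N}$ ($R{\left(N \right)} = 4 + \frac{\left(-1\right) \left(-28\right)}{N} = 4 + \frac{28}{N}$)
$j{\left(k,v \right)} = k^{3}$ ($j{\left(k,v \right)} = k^{2} k = k^{3}$)
$f{\left(W,b \right)} = 4 + \frac{28}{W}$
$\frac{f{\left(-955,314 \right)}}{j{\left(o,228 \right)}} = \frac{4 + \frac{28}{-955}}{806^{3}} = \frac{4 + 28 \left(- \frac{1}{955}\right)}{523606616} = \left(4 - \frac{28}{955}\right) \frac{1}{523606616} = \frac{3792}{955} \cdot \frac{1}{523606616} = \frac{474}{62505539785}$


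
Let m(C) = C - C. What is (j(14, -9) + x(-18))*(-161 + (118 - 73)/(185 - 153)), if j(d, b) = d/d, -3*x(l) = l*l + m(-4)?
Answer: 546449/32 ≈ 17077.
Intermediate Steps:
m(C) = 0
x(l) = -l²/3 (x(l) = -(l*l + 0)/3 = -(l² + 0)/3 = -l²/3)
j(d, b) = 1
(j(14, -9) + x(-18))*(-161 + (118 - 73)/(185 - 153)) = (1 - ⅓*(-18)²)*(-161 + (118 - 73)/(185 - 153)) = (1 - ⅓*324)*(-161 + 45/32) = (1 - 108)*(-161 + 45*(1/32)) = -107*(-161 + 45/32) = -107*(-5107/32) = 546449/32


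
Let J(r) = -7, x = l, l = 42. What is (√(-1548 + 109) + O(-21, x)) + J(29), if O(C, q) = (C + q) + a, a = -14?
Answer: I*√1439 ≈ 37.934*I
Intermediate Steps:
x = 42
O(C, q) = -14 + C + q (O(C, q) = (C + q) - 14 = -14 + C + q)
(√(-1548 + 109) + O(-21, x)) + J(29) = (√(-1548 + 109) + (-14 - 21 + 42)) - 7 = (√(-1439) + 7) - 7 = (I*√1439 + 7) - 7 = (7 + I*√1439) - 7 = I*√1439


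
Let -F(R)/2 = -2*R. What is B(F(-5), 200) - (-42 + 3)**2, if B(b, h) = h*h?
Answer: 38479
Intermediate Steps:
F(R) = 4*R (F(R) = -(-4)*R = 4*R)
B(b, h) = h**2
B(F(-5), 200) - (-42 + 3)**2 = 200**2 - (-42 + 3)**2 = 40000 - 1*(-39)**2 = 40000 - 1*1521 = 40000 - 1521 = 38479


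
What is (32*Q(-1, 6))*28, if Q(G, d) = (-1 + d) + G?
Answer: 3584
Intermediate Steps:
Q(G, d) = -1 + G + d
(32*Q(-1, 6))*28 = (32*(-1 - 1 + 6))*28 = (32*4)*28 = 128*28 = 3584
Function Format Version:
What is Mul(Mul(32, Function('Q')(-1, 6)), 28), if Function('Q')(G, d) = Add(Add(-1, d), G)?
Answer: 3584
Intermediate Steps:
Function('Q')(G, d) = Add(-1, G, d)
Mul(Mul(32, Function('Q')(-1, 6)), 28) = Mul(Mul(32, Add(-1, -1, 6)), 28) = Mul(Mul(32, 4), 28) = Mul(128, 28) = 3584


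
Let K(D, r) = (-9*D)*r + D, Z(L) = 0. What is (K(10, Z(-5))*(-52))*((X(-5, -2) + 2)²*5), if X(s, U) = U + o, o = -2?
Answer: -10400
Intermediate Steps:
K(D, r) = D - 9*D*r (K(D, r) = -9*D*r + D = D - 9*D*r)
X(s, U) = -2 + U (X(s, U) = U - 2 = -2 + U)
(K(10, Z(-5))*(-52))*((X(-5, -2) + 2)²*5) = ((10*(1 - 9*0))*(-52))*(((-2 - 2) + 2)²*5) = ((10*(1 + 0))*(-52))*((-4 + 2)²*5) = ((10*1)*(-52))*((-2)²*5) = (10*(-52))*(4*5) = -520*20 = -10400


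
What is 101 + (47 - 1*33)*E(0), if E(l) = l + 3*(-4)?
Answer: -67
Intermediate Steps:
E(l) = -12 + l (E(l) = l - 12 = -12 + l)
101 + (47 - 1*33)*E(0) = 101 + (47 - 1*33)*(-12 + 0) = 101 + (47 - 33)*(-12) = 101 + 14*(-12) = 101 - 168 = -67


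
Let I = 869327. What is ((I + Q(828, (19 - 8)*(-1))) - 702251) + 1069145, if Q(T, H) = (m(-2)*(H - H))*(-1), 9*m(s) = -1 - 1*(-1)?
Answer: 1236221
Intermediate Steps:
m(s) = 0 (m(s) = (-1 - 1*(-1))/9 = (-1 + 1)/9 = (1/9)*0 = 0)
Q(T, H) = 0 (Q(T, H) = (0*(H - H))*(-1) = (0*0)*(-1) = 0*(-1) = 0)
((I + Q(828, (19 - 8)*(-1))) - 702251) + 1069145 = ((869327 + 0) - 702251) + 1069145 = (869327 - 702251) + 1069145 = 167076 + 1069145 = 1236221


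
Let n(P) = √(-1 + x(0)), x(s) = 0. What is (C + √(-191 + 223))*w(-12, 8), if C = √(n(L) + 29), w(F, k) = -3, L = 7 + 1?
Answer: -12*√2 - 3*√(29 + I) ≈ -33.128 - 0.2785*I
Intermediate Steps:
L = 8
n(P) = I (n(P) = √(-1 + 0) = √(-1) = I)
C = √(29 + I) (C = √(I + 29) = √(29 + I) ≈ 5.386 + 0.09283*I)
(C + √(-191 + 223))*w(-12, 8) = (√(29 + I) + √(-191 + 223))*(-3) = (√(29 + I) + √32)*(-3) = (√(29 + I) + 4*√2)*(-3) = -12*√2 - 3*√(29 + I)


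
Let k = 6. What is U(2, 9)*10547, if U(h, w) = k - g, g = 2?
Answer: 42188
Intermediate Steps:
U(h, w) = 4 (U(h, w) = 6 - 1*2 = 6 - 2 = 4)
U(2, 9)*10547 = 4*10547 = 42188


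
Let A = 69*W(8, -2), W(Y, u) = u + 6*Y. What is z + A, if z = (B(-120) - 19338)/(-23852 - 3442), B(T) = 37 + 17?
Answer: 14441740/4549 ≈ 3174.7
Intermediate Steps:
B(T) = 54
z = 3214/4549 (z = (54 - 19338)/(-23852 - 3442) = -19284/(-27294) = -19284*(-1/27294) = 3214/4549 ≈ 0.70653)
A = 3174 (A = 69*(-2 + 6*8) = 69*(-2 + 48) = 69*46 = 3174)
z + A = 3214/4549 + 3174 = 14441740/4549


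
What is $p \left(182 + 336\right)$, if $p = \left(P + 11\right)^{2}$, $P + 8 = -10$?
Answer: $25382$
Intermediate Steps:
$P = -18$ ($P = -8 - 10 = -18$)
$p = 49$ ($p = \left(-18 + 11\right)^{2} = \left(-7\right)^{2} = 49$)
$p \left(182 + 336\right) = 49 \left(182 + 336\right) = 49 \cdot 518 = 25382$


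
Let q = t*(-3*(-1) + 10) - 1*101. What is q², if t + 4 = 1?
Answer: 19600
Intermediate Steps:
t = -3 (t = -4 + 1 = -3)
q = -140 (q = -3*(-3*(-1) + 10) - 1*101 = -3*(3 + 10) - 101 = -3*13 - 101 = -39 - 101 = -140)
q² = (-140)² = 19600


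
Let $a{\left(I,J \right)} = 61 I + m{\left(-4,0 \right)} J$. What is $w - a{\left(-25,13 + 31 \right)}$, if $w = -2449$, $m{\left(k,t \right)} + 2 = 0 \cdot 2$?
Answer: $-836$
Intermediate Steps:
$m{\left(k,t \right)} = -2$ ($m{\left(k,t \right)} = -2 + 0 \cdot 2 = -2 + 0 = -2$)
$a{\left(I,J \right)} = - 2 J + 61 I$ ($a{\left(I,J \right)} = 61 I - 2 J = - 2 J + 61 I$)
$w - a{\left(-25,13 + 31 \right)} = -2449 - \left(- 2 \left(13 + 31\right) + 61 \left(-25\right)\right) = -2449 - \left(\left(-2\right) 44 - 1525\right) = -2449 - \left(-88 - 1525\right) = -2449 - -1613 = -2449 + 1613 = -836$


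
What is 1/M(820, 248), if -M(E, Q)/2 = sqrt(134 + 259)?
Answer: -sqrt(393)/786 ≈ -0.025222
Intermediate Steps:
M(E, Q) = -2*sqrt(393) (M(E, Q) = -2*sqrt(134 + 259) = -2*sqrt(393))
1/M(820, 248) = 1/(-2*sqrt(393)) = -sqrt(393)/786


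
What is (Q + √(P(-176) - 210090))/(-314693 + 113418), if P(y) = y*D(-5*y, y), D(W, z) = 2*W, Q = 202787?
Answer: -202787/201275 - I*√20794/40255 ≈ -1.0075 - 0.0035822*I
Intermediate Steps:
P(y) = -10*y² (P(y) = y*(2*(-5*y)) = y*(-10*y) = -10*y²)
(Q + √(P(-176) - 210090))/(-314693 + 113418) = (202787 + √(-10*(-176)² - 210090))/(-314693 + 113418) = (202787 + √(-10*30976 - 210090))/(-201275) = (202787 + √(-309760 - 210090))*(-1/201275) = (202787 + √(-519850))*(-1/201275) = (202787 + 5*I*√20794)*(-1/201275) = -202787/201275 - I*√20794/40255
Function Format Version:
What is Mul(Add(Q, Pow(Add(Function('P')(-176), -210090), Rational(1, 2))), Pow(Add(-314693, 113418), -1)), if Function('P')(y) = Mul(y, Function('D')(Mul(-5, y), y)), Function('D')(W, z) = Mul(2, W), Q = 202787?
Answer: Add(Rational(-202787, 201275), Mul(Rational(-1, 40255), I, Pow(20794, Rational(1, 2)))) ≈ Add(-1.0075, Mul(-0.0035822, I))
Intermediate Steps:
Function('P')(y) = Mul(-10, Pow(y, 2)) (Function('P')(y) = Mul(y, Mul(2, Mul(-5, y))) = Mul(y, Mul(-10, y)) = Mul(-10, Pow(y, 2)))
Mul(Add(Q, Pow(Add(Function('P')(-176), -210090), Rational(1, 2))), Pow(Add(-314693, 113418), -1)) = Mul(Add(202787, Pow(Add(Mul(-10, Pow(-176, 2)), -210090), Rational(1, 2))), Pow(Add(-314693, 113418), -1)) = Mul(Add(202787, Pow(Add(Mul(-10, 30976), -210090), Rational(1, 2))), Pow(-201275, -1)) = Mul(Add(202787, Pow(Add(-309760, -210090), Rational(1, 2))), Rational(-1, 201275)) = Mul(Add(202787, Pow(-519850, Rational(1, 2))), Rational(-1, 201275)) = Mul(Add(202787, Mul(5, I, Pow(20794, Rational(1, 2)))), Rational(-1, 201275)) = Add(Rational(-202787, 201275), Mul(Rational(-1, 40255), I, Pow(20794, Rational(1, 2))))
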